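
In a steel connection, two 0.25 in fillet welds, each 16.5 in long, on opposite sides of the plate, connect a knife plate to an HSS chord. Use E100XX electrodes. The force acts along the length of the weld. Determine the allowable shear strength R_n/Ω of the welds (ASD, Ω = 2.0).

R_n/Ω ≈ 175 kips

E100XX → F_EXX = 100 ksi.
Effective throat t_e = 0.707 × 0.25 = 0.1767 in.
Total length L = 33 in; A_we = 0.1767 × 33 = 5.833 in².
F_nw = 0.6 F_EXX = 0.6 × 100 = 60 ksi.
R_n = 60 × 5.833 = 350 kips; R_n/Ω = 350/2.0 = 175 kips.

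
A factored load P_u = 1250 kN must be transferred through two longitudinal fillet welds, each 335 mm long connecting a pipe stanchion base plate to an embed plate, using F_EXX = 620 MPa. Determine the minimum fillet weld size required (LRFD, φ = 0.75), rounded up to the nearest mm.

Total weld length L = 670 mm.
Required throat t_e = P_u / (φ × 0.6 F_EXX × L) = 1250 / (0.75 × 0.6 × 620 × 670 × 10⁻³) = 6.687 mm.
Required leg w = t_e / 0.707 = 9.458 mm → use 10 mm.

w = 10 mm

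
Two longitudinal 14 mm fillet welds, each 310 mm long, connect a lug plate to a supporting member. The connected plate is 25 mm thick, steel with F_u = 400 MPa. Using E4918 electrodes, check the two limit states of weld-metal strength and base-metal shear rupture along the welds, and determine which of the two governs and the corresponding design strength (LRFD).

E49XX → F_EXX = 490 MPa.
t_e = 0.707 × 14 = 9.898 mm; L = 620 mm.
Weld metal: φR_n = 0.75 × 0.6 × 490 × 9.898 × 620 × 10⁻³ = 1353 kN.
Base metal (shear rupture): φR_n = 0.75 × 0.6 × 400 × 25 × 620 × 10⁻³ = 2790 kN.
Governing: weld metal.

φR_n ≈ 1350 kN (weld metal governs)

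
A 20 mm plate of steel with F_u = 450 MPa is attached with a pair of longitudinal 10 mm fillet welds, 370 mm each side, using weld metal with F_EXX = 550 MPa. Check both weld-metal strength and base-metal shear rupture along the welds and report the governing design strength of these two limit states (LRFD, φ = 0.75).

t_e = 0.707 × 10 = 7.07 mm; L = 740 mm.
Weld metal: φR_n = 0.75 × 0.6 × 550 × 7.07 × 740 × 10⁻³ = 1295 kN.
Base metal (shear rupture): φR_n = 0.75 × 0.6 × 450 × 20 × 740 × 10⁻³ = 2997 kN.
Governing: weld metal.

φR_n ≈ 1290 kN (weld metal governs)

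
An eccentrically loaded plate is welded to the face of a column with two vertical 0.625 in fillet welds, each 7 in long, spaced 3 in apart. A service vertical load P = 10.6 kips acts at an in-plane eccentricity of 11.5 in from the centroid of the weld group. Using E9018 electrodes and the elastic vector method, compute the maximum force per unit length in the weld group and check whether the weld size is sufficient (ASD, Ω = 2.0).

f_max ≈ 5.58 kip/in; adequate

E90XX → F_EXX = 90 ksi.
Total weld length L_w = 14 in. Treat welds as unit-width lines.
Polar moment about centroid: J = 2[d³/12 + d(b/2)²] = 2[7³/12 + 7×1.5²] = 88.67 in³.
Direct shear f_v = P/L_w = 10.6 / 14 = 0.7571 kip/in (vertical).
Torsion M = P·e = 10.6 × 11.5 = 121.9 kip·in.
Critical point at (x, y) = (1.5, 3.5) from centroid. f_tx = M·y/J = 4.812 kip/in; f_ty = M·x/J = 2.062 kip/in.
Resultant f_max = √[f_tx² + (f_v + f_ty)²] = √[4.812² + (0.7571 + 2.062)²] = 5.577 kip/in.
Capacity per unit length: r_n/Ω = (1/2.0) × 0.6 × 90 × (0.707 × 0.625) = 11.93 kip/in.
5.577 ≤ 11.93 → adequate.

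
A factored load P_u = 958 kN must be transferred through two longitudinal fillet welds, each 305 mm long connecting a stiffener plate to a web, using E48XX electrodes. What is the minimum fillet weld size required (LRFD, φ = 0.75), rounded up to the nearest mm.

E48XX → F_EXX = 480 MPa.
Total weld length L = 610 mm.
Required throat t_e = P_u / (φ × 0.6 F_EXX × L) = 958 / (0.75 × 0.6 × 480 × 610 × 10⁻³) = 7.271 mm.
Required leg w = t_e / 0.707 = 10.28 mm → use 11 mm.

w = 11 mm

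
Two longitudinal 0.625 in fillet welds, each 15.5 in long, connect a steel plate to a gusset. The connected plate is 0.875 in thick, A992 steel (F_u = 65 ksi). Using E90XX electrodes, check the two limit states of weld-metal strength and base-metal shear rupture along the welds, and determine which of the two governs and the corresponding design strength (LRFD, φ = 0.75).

φR_n ≈ 555 kips (weld metal governs)

E90XX → F_EXX = 90 ksi.
t_e = 0.707 × 0.625 = 0.4419 in; L = 31 in.
Weld metal: φR_n = 0.75 × 0.6 × 90 × 0.4419 × 31 = 554.8 kips.
Base metal (shear rupture): φR_n = 0.75 × 0.6 × 65 × 0.875 × 31 = 793.4 kips.
Governing: weld metal.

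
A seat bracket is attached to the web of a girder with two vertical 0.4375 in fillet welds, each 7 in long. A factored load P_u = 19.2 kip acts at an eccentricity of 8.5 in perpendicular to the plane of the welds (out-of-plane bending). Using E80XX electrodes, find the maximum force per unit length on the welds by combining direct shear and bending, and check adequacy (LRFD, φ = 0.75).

E80XX → F_EXX = 80 ksi.
L_w = 2 × 7 = 14 in; section modulus (unit throat) S = 2 × L²/6 = 16.33 in².
Direct shear f_v = P/L_w = 19.2/14 = 1.371 kip/in.
Moment M = P × e = 19.2 × 8.5 = 163.2 kip·in; bending f_b = M/S = 9.992 kip/in.
f_max = √(f_v² + f_b²) = √(1.371² + 9.992²) = 10.09 kip/in.
φr_n = 0.75 × 0.6 × 80 × (0.707 × 0.4375) = 11.14 kip/in → adequate.

f_max ≈ 10.1 kip/in; adequate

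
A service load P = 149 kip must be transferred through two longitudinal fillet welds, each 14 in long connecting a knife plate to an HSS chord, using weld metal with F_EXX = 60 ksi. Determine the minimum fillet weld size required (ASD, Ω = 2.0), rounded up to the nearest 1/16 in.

Total weld length L = 28 in.
Required throat t_e = P × Ω / (0.6 F_EXX × L) = 149 × 2.0 / (0.6 × 60 × 28) = 0.2956 in.
Required leg w = t_e / 0.707 = 0.4182 in → use 7/16 in.

w = 7/16 in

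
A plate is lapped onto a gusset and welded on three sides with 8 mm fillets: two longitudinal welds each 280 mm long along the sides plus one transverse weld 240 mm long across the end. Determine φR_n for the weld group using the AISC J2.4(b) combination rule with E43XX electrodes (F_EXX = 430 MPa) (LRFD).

φR_n ≈ 915 kN

t_e = 0.707 × 8 = 5.656 mm.
R_nwl = 0.6 × 430 × 5.656 × 560 × 10⁻³ = 817.2 kN (longitudinal, 2 welds).
R_nwt = 0.6 × 430 × 5.656 × 240 × 10⁻³ = 350.2 kN (transverse, base value).
(i) R_nwl + R_nwt = 1167 kN; (ii) 0.85 R_nwl + 1.5 R_nwt = 1220 kN.
R_n = max = 1220 kN [governs: (ii)]; φR_n = 914.9 kN.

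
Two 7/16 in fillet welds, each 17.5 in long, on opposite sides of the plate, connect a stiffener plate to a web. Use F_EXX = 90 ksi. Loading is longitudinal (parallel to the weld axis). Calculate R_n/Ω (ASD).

Effective throat t_e = 0.707 × 0.4375 = 0.3093 in.
Total length L = 35 in; A_we = 0.3093 × 35 = 10.83 in².
F_nw = 0.6 F_EXX = 0.6 × 90 = 54 ksi.
R_n = 54 × 10.83 = 584.6 kip; R_n/Ω = 584.6/2.0 = 292.3 kip.

R_n/Ω ≈ 292 kip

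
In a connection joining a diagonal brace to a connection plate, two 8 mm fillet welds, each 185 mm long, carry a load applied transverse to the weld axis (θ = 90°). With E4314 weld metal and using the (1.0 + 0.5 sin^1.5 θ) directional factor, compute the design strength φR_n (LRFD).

φR_n ≈ 607 kN

E43XX → F_EXX = 430 MPa.
t_e = 0.707 × 8 = 5.656 mm; A_we = 5.656 × 370 = 2093 mm².
Directional factor: 1.0 + 0.5 sin^1.5(90°) = 1.5.
F_nw = 0.6 × 430 × 1.5 = 387 MPa.
φR_n = 0.75 × 387 × 2093 × 10⁻³ = 607.4 kN.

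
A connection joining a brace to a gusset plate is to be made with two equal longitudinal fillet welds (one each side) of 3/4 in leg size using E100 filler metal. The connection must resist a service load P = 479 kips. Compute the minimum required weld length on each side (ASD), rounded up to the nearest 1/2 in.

E100XX → F_EXX = 100 ksi.
Throat t_e = 0.707 × 0.75 = 0.5302 in.
r_n/Ω = (0.6 × 100 × 0.5302) / 2.0 = 15.91 kip/in.
L_req = P / (r_n/Ω) = 479 / 15.91 = 30.11 in total.
Per side: 30.11 / 2 = 15.06 in.
Round up → use L = 15.5 in on each side.

L = 15.5 in on each side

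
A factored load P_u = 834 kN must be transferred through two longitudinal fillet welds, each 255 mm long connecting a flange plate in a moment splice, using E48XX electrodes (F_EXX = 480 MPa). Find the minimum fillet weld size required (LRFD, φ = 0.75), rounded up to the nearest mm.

w = 11 mm

Total weld length L = 510 mm.
Required throat t_e = P_u / (φ × 0.6 F_EXX × L) = 834 / (0.75 × 0.6 × 480 × 510 × 10⁻³) = 7.571 mm.
Required leg w = t_e / 0.707 = 10.71 mm → use 11 mm.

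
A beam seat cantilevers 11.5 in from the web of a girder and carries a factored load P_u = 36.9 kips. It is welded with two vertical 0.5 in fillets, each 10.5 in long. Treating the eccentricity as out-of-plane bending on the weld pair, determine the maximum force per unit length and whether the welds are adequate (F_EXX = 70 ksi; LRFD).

f_max ≈ 11.7 kip/in; NOT adequate

L_w = 2 × 10.5 = 21 in; section modulus (unit throat) S = 2 × L²/6 = 36.75 in².
Direct shear f_v = P/L_w = 36.9/21 = 1.757 kip/in.
Moment M = P × e = 36.9 × 11.5 = 424.35 kip·in; bending f_b = M/S = 11.55 kip/in.
f_max = √(f_v² + f_b²) = √(1.757² + 11.55²) = 11.68 kip/in.
φr_n = 0.75 × 0.6 × 70 × (0.707 × 0.5) = 11.14 kip/in → NOT adequate.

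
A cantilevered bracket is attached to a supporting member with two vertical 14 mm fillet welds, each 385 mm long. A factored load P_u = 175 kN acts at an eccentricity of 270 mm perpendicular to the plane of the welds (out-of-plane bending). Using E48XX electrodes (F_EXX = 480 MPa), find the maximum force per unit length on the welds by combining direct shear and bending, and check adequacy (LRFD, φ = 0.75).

f_max ≈ 983 N/mm; adequate

L_w = 2 × 385 = 770 mm; section modulus (unit throat) S = 2 × L²/6 = 49410 mm².
Direct shear f_v = P/L_w = 175×10³/770 = 227.3 N/mm.
Moment M = P × e = 175×10³ × 270 = 47250000 N·mm; bending f_b = M/S = 956.3 N/mm.
f_max = √(f_v² + f_b²) = √(227.3² + 956.3²) = 983 N/mm.
φr_n = 0.75 × 0.6 × 480 × (0.707 × 14) = 2138 N/mm → adequate.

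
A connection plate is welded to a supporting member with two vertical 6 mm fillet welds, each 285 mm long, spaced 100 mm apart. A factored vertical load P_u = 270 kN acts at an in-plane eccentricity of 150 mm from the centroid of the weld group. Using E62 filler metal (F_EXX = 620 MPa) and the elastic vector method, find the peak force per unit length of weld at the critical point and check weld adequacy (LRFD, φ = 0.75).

Total weld length L_w = 570 mm. Treat welds as unit-width lines.
Polar moment about centroid: J = 2[d³/12 + d(b/2)²] = 2[285³/12 + 285×50²] = 5283000 mm³.
Direct shear f_v = P/L_w = 270×10³ / 570 = 473.7 N/mm (vertical).
Torsion M = P·e = 270×10³ × 150 = 40500000 N·mm.
Critical point at (x, y) = (50, 142.5) from centroid. f_tx = M·y/J = 1092 N/mm; f_ty = M·x/J = 383.3 N/mm.
Resultant f_max = √[f_tx² + (f_v + f_ty)²] = √[1092² + (473.7 + 383.3)²] = 1388 N/mm.
Capacity per unit length: φr_n = 0.75 × 0.6 × 620 × (0.707 × 6) = 1184 N/mm.
1388 > 1184 → NOT adequate.

f_max ≈ 1390 N/mm; NOT adequate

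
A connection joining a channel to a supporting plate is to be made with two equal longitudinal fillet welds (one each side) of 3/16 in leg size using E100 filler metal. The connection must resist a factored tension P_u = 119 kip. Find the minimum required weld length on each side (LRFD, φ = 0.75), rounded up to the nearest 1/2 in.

L = 10 in on each side

E100XX → F_EXX = 100 ksi.
Throat t_e = 0.707 × 0.1875 = 0.1326 in.
φr_n = 0.75 × 0.6 × 100 × 0.1326 = 5.965 kip/in.
L_req = P_u / φr_n = 119 / 5.965 = 19.95 in total.
Per side: 19.95 / 2 = 9.974 in.
Round up → use L = 10 in on each side.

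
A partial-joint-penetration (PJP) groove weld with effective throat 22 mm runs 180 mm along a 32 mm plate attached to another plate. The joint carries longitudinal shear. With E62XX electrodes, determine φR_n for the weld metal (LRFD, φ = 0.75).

φR_n ≈ 1100 kN

E62XX → F_EXX = 620 MPa.
Effective throat (given) t_e = 22 mm.
A_we = 22 × 180 = 3960 mm².
F_nw = 0.6 F_EXX = 372 MPa.
φR_n = 0.75 × 372 × 3960 × 10⁻³ = 1105 kN.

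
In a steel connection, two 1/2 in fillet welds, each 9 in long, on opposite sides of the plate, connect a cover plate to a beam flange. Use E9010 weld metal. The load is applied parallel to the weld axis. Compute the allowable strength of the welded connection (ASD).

R_n/Ω ≈ 172 kip

E90XX → F_EXX = 90 ksi.
Effective throat t_e = 0.707 × 0.5 = 0.3535 in.
Total length L = 18 in; A_we = 0.3535 × 18 = 6.363 in².
F_nw = 0.6 F_EXX = 0.6 × 90 = 54 ksi.
R_n = 54 × 6.363 = 343.6 kip; R_n/Ω = 343.6/2.0 = 171.8 kip.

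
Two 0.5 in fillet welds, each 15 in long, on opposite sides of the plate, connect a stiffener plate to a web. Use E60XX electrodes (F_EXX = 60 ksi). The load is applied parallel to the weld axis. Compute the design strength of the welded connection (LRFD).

Effective throat t_e = 0.707 × 0.5 = 0.3535 in.
Total length L = 30 in; A_we = 0.3535 × 30 = 10.6 in².
F_nw = 0.6 F_EXX = 0.6 × 60 = 36 ksi.
φR_n = 0.75 × 36 × 10.6 = 286.3 kip.

φR_n ≈ 286 kip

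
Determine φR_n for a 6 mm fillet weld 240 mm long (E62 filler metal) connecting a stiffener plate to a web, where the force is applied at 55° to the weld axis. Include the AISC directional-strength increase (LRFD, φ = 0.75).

E62XX → F_EXX = 620 MPa.
t_e = 0.707 × 6 = 4.242 mm; A_we = 4.242 × 240 = 1018 mm².
Directional factor: 1.0 + 0.5 sin^1.5(55°) = 1.371.
F_nw = 0.6 × 620 × 1.371 = 509.9 MPa.
φR_n = 0.75 × 509.9 × 1018 × 10⁻³ = 389.3 kN.

φR_n ≈ 389 kN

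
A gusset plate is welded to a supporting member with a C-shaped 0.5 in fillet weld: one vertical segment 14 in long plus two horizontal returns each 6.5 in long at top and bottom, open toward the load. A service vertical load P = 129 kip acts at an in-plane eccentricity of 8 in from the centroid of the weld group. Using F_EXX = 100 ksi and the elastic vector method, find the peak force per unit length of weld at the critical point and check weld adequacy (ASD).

Total weld length L_w = 27 in. Treat welds as unit-width lines.
Centroid: x̄ = 2×6.5×3.25 / 27 = 1.565 in from the vertical weld.
Polar moment about centroid: J = I_x + I_y = [14³/12 + 2×6.5×7²] + [14×1.565² + 2(6.5³/12 + 6.5×1.685²)] = 982.6 in³.
Direct shear f_v = P/L_w = 129 / 27 = 4.778 kip/in (vertical).
Torsion M = P·e = 129 × 8 = 1032 kip·in.
Critical point at (x, y) = (4.935, 7) from centroid. f_tx = M·y/J = 7.352 kip/in; f_ty = M·x/J = 5.183 kip/in.
Resultant f_max = √[f_tx² + (f_v + f_ty)²] = √[7.352² + (4.778 + 5.183)²] = 12.38 kip/in.
Capacity per unit length: r_n/Ω = (1/2.0) × 0.6 × 100 × (0.707 × 0.5) = 10.6 kip/in.
12.38 > 10.6 → NOT adequate.

f_max ≈ 12.4 kip/in; NOT adequate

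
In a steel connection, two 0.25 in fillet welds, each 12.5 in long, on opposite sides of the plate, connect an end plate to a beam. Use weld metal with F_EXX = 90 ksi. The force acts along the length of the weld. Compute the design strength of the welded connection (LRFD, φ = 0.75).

Effective throat t_e = 0.707 × 0.25 = 0.1767 in.
Total length L = 25 in; A_we = 0.1767 × 25 = 4.419 in².
F_nw = 0.6 F_EXX = 0.6 × 90 = 54 ksi.
φR_n = 0.75 × 54 × 4.419 = 179 kips.

φR_n ≈ 179 kips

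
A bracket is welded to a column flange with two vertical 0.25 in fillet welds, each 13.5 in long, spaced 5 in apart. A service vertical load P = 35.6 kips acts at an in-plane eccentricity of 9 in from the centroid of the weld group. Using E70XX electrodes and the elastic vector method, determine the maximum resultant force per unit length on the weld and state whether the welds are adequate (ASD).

f_max ≈ 4.61 kip/in; NOT adequate

E70XX → F_EXX = 70 ksi.
Total weld length L_w = 27 in. Treat welds as unit-width lines.
Polar moment about centroid: J = 2[d³/12 + d(b/2)²] = 2[13.5³/12 + 13.5×2.5²] = 578.8 in³.
Direct shear f_v = P/L_w = 35.6 / 27 = 1.319 kip/in (vertical).
Torsion M = P·e = 35.6 × 9 = 320.4 kip·in.
Critical point at (x, y) = (2.5, 6.75) from centroid. f_tx = M·y/J = 3.736 kip/in; f_ty = M·x/J = 1.384 kip/in.
Resultant f_max = √[f_tx² + (f_v + f_ty)²] = √[3.736² + (1.319 + 1.384)²] = 4.611 kip/in.
Capacity per unit length: r_n/Ω = (1/2.0) × 0.6 × 70 × (0.707 × 0.25) = 3.712 kip/in.
4.611 > 3.712 → NOT adequate.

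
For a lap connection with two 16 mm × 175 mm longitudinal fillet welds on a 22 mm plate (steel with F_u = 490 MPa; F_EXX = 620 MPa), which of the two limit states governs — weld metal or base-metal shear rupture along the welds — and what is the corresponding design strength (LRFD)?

t_e = 0.707 × 16 = 11.31 mm; L = 350 mm.
Weld metal: φR_n = 0.75 × 0.6 × 620 × 11.31 × 350 × 10⁻³ = 1105 kN.
Base metal (shear rupture): φR_n = 0.75 × 0.6 × 490 × 22 × 350 × 10⁻³ = 1698 kN.
Governing: weld metal.

φR_n ≈ 1100 kN (weld metal governs)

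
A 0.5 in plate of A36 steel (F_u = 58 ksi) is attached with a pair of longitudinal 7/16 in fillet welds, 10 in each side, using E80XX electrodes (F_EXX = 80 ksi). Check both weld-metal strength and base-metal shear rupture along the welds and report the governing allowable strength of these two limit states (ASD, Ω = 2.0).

R_n/Ω ≈ 148 kip (weld metal governs)

t_e = 0.707 × 0.4375 = 0.3093 in; L = 20 in.
Weld metal: R_n/Ω = (1/2.0) × 0.6 × 80 × 0.3093 × 20 = 148.5 kip.
Base metal (shear rupture): R_n/Ω = (1/2.0) × 0.6 × 58 × 0.5 × 20 = 174 kip.
Governing: weld metal.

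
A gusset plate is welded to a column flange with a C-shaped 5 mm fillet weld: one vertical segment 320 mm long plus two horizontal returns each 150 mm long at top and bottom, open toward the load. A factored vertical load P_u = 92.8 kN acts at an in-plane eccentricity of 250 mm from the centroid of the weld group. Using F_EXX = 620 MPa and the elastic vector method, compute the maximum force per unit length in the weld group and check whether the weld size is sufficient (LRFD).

f_max ≈ 487 N/mm; adequate

Total weld length L_w = 620 mm. Treat welds as unit-width lines.
Centroid: x̄ = 2×150×75 / 620 = 36.29 mm from the vertical weld.
Polar moment about centroid: J = I_x + I_y = [320³/12 + 2×150×160²] + [320×36.29² + 2(150³/12 + 150×38.71²)] = 11840000 mm³.
Direct shear f_v = P/L_w = 92.8×10³ / 620 = 149.7 N/mm (vertical).
Torsion M = P·e = 92.8×10³ × 250 = 23200000 N·mm.
Critical point at (x, y) = (113.7, 160) from centroid. f_tx = M·y/J = 313.4 N/mm; f_ty = M·x/J = 222.7 N/mm.
Resultant f_max = √[f_tx² + (f_v + f_ty)²] = √[313.4² + (149.7 + 222.7)²] = 486.7 N/mm.
Capacity per unit length: φr_n = 0.75 × 0.6 × 620 × (0.707 × 5) = 986.3 N/mm.
486.7 ≤ 986.3 → adequate.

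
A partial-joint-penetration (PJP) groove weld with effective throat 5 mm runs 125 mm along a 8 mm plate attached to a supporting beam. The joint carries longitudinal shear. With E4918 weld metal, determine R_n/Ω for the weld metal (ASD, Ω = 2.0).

E49XX → F_EXX = 490 MPa.
Effective throat (given) t_e = 5 mm.
A_we = 5 × 125 = 625 mm².
F_nw = 0.6 F_EXX = 294 MPa.
R_n/Ω = (294 × 625) / 2.0 × 10⁻³ = 91.88 kN.

R_n/Ω ≈ 91.9 kN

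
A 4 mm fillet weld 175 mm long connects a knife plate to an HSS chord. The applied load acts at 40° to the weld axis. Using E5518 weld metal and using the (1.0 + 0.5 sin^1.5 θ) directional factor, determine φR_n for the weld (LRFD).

E55XX → F_EXX = 550 MPa.
t_e = 0.707 × 4 = 2.828 mm; A_we = 2.828 × 175 = 494.9 mm².
Directional factor: 1.0 + 0.5 sin^1.5(40°) = 1.258.
F_nw = 0.6 × 550 × 1.258 = 415 MPa.
φR_n = 0.75 × 415 × 494.9 × 10⁻³ = 154 kN.

φR_n ≈ 154 kN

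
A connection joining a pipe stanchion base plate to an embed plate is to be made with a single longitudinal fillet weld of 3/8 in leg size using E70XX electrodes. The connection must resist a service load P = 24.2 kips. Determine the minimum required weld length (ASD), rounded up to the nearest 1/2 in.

E70XX → F_EXX = 70 ksi.
Throat t_e = 0.707 × 0.375 = 0.2651 in.
r_n/Ω = (0.6 × 70 × 0.2651) / 2.0 = 5.568 kip/in.
L_req = P / (r_n/Ω) = 24.2 / 5.568 = 4.347 in total.
Round up → use L = 4.5 in.

L = 4.5 in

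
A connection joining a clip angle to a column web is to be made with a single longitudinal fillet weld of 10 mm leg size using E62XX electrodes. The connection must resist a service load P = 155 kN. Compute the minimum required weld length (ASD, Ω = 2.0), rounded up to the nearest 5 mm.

L = 120 mm

E62XX → F_EXX = 620 MPa.
Throat t_e = 0.707 × 10 = 7.07 mm.
r_n/Ω = (0.6 × 620 × 7.07) / 2.0 = 1315 N/mm = 1.315 kN/mm.
L_req = P / (r_n/Ω) = 155 / 1.315 = 117.9 mm total.
Round up → use L = 120 mm.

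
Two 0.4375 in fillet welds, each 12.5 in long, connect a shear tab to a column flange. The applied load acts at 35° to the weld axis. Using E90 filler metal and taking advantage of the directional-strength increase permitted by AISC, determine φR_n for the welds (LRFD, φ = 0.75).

E90XX → F_EXX = 90 ksi.
t_e = 0.707 × 0.4375 = 0.3093 in; A_we = 0.3093 × 25 = 7.733 in².
Directional factor: 1.0 + 0.5 sin^1.5(35°) = 1.217.
F_nw = 0.6 × 90 × 1.217 = 65.73 ksi.
φR_n = 0.75 × 65.73 × 7.733 = 381.2 kips.

φR_n ≈ 381 kips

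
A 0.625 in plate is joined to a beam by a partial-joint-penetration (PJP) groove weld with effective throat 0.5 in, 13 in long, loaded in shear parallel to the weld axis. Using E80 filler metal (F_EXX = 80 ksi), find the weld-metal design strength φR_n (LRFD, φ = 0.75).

φR_n ≈ 234 kip

Effective throat (given) t_e = 0.5 in.
A_we = 0.5 × 13 = 6.5 in².
F_nw = 0.6 F_EXX = 48 ksi.
φR_n = 0.75 × 48 × 6.5 = 234 kip.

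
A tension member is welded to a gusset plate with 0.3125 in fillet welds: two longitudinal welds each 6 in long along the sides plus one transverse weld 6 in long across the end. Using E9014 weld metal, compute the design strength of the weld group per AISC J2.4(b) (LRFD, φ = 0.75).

E90XX → F_EXX = 90 ksi.
t_e = 0.707 × 0.3125 = 0.2209 in.
R_nwl = 0.6 × 90 × 0.2209 × 12 = 143.2 kips (longitudinal, 2 welds).
R_nwt = 0.6 × 90 × 0.2209 × 6 = 71.58 kips (transverse, base value).
(i) R_nwl + R_nwt = 214.8 kips; (ii) 0.85 R_nwl + 1.5 R_nwt = 229.1 kips.
R_n = max = 229.1 kips [governs: (ii)]; φR_n = 171.8 kips.

φR_n ≈ 172 kips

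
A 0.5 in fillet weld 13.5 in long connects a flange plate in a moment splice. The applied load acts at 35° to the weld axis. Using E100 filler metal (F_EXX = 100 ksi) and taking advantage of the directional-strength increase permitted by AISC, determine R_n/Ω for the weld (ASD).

R_n/Ω ≈ 174 kips

t_e = 0.707 × 0.5 = 0.3535 in; A_we = 0.3535 × 13.5 = 4.772 in².
Directional factor: 1.0 + 0.5 sin^1.5(35°) = 1.217.
F_nw = 0.6 × 100 × 1.217 = 73.03 ksi.
R_n/Ω = (73.03 × 4.772) / 2.0 = 174.3 kips.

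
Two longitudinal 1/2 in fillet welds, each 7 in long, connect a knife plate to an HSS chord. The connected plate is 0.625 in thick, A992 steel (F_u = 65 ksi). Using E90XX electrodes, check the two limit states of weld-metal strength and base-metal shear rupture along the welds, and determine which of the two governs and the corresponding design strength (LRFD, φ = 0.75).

E90XX → F_EXX = 90 ksi.
t_e = 0.707 × 0.5 = 0.3535 in; L = 14 in.
Weld metal: φR_n = 0.75 × 0.6 × 90 × 0.3535 × 14 = 200.4 kip.
Base metal (shear rupture): φR_n = 0.75 × 0.6 × 65 × 0.625 × 14 = 255.9 kip.
Governing: weld metal.

φR_n ≈ 200 kip (weld metal governs)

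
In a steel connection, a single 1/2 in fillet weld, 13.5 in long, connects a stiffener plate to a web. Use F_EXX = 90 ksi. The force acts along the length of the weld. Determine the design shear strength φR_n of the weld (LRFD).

Effective throat t_e = 0.707 × 0.5 = 0.3535 in.
Total length L = 13.5 in; A_we = 0.3535 × 13.5 = 4.772 in².
F_nw = 0.6 F_EXX = 0.6 × 90 = 54 ksi.
φR_n = 0.75 × 54 × 4.772 = 193.3 kips.

φR_n ≈ 193 kips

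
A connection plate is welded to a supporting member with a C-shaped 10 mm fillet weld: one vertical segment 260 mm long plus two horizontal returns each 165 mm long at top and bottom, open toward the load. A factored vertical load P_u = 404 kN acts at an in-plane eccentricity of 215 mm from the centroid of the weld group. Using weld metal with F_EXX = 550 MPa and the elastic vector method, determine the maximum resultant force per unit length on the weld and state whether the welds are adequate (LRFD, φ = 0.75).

Total weld length L_w = 590 mm. Treat welds as unit-width lines.
Centroid: x̄ = 2×165×82.5 / 590 = 46.14 mm from the vertical weld.
Polar moment about centroid: J = I_x + I_y = [260³/12 + 2×165×130²] + [260×46.14² + 2(165³/12 + 165×36.36²)] = 8780000 mm³.
Direct shear f_v = P/L_w = 404×10³ / 590 = 684.7 N/mm (vertical).
Torsion M = P·e = 404×10³ × 215 = 86860000 N·mm.
Critical point at (x, y) = (118.9, 130) from centroid. f_tx = M·y/J = 1286 N/mm; f_ty = M·x/J = 1176 N/mm.
Resultant f_max = √[f_tx² + (f_v + f_ty)²] = √[1286² + (684.7 + 1176)²] = 2262 N/mm.
Capacity per unit length: φr_n = 0.75 × 0.6 × 550 × (0.707 × 10) = 1750 N/mm.
2262 > 1750 → NOT adequate.

f_max ≈ 2260 N/mm; NOT adequate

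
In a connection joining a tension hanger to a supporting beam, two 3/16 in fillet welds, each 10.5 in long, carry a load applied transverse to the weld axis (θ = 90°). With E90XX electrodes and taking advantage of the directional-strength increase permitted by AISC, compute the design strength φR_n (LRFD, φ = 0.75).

E90XX → F_EXX = 90 ksi.
t_e = 0.707 × 0.1875 = 0.1326 in; A_we = 0.1326 × 21 = 2.784 in².
Directional factor: 1.0 + 0.5 sin^1.5(90°) = 1.5.
F_nw = 0.6 × 90 × 1.5 = 81 ksi.
φR_n = 0.75 × 81 × 2.784 = 169.1 kip.

φR_n ≈ 169 kip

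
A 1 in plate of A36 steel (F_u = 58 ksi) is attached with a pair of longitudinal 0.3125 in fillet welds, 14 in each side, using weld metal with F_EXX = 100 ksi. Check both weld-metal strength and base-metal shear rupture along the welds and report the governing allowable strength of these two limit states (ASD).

t_e = 0.707 × 0.3125 = 0.2209 in; L = 28 in.
Weld metal: R_n/Ω = (1/2.0) × 0.6 × 100 × 0.2209 × 28 = 185.6 kips.
Base metal (shear rupture): R_n/Ω = (1/2.0) × 0.6 × 58 × 1 × 28 = 487.2 kips.
Governing: weld metal.

R_n/Ω ≈ 186 kips (weld metal governs)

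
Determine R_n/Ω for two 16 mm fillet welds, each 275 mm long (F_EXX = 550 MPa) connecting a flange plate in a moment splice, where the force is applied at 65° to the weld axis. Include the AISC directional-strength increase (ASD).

R_n/Ω ≈ 1470 kN

t_e = 0.707 × 16 = 11.31 mm; A_we = 11.31 × 550 = 6222 mm².
Directional factor: 1.0 + 0.5 sin^1.5(65°) = 1.431.
F_nw = 0.6 × 550 × 1.431 = 472.4 MPa.
R_n/Ω = (472.4 × 6222) / 2.0 × 10⁻³ = 1469 kN.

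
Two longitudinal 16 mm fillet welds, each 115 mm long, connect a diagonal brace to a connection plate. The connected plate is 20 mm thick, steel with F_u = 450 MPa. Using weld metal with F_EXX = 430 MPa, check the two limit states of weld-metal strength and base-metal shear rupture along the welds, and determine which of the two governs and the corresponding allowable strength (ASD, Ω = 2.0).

t_e = 0.707 × 16 = 11.31 mm; L = 230 mm.
Weld metal: R_n/Ω = (1/2.0) × 0.6 × 430 × 11.31 × 230 × 10⁻³ = 335.6 kN.
Base metal (shear rupture): R_n/Ω = (1/2.0) × 0.6 × 450 × 20 × 230 × 10⁻³ = 621 kN.
Governing: weld metal.

R_n/Ω ≈ 336 kN (weld metal governs)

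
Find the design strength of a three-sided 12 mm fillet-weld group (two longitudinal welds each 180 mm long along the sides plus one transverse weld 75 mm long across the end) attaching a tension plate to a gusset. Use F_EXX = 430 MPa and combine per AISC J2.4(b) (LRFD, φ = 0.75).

t_e = 0.707 × 12 = 8.484 mm.
R_nwl = 0.6 × 430 × 8.484 × 360 × 10⁻³ = 788 kN (longitudinal, 2 welds).
R_nwt = 0.6 × 430 × 8.484 × 75 × 10⁻³ = 164.2 kN (transverse, base value).
(i) R_nwl + R_nwt = 952.2 kN; (ii) 0.85 R_nwl + 1.5 R_nwt = 916 kN.
R_n = max = 952.2 kN [governs: (i)]; φR_n = 714.1 kN.

φR_n ≈ 714 kN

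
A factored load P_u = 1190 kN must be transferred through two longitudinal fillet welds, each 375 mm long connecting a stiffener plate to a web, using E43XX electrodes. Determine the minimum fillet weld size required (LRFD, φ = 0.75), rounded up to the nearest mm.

w = 12 mm

E43XX → F_EXX = 430 MPa.
Total weld length L = 750 mm.
Required throat t_e = P_u / (φ × 0.6 F_EXX × L) = 1190 / (0.75 × 0.6 × 430 × 750 × 10⁻³) = 8.2 mm.
Required leg w = t_e / 0.707 = 11.6 mm → use 12 mm.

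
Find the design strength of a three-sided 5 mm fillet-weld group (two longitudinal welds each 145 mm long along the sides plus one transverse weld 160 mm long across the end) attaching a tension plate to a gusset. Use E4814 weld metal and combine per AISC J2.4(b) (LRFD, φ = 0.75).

E48XX → F_EXX = 480 MPa.
t_e = 0.707 × 5 = 3.535 mm.
R_nwl = 0.6 × 480 × 3.535 × 290 × 10⁻³ = 295.2 kN (longitudinal, 2 welds).
R_nwt = 0.6 × 480 × 3.535 × 160 × 10⁻³ = 162.9 kN (transverse, base value).
(i) R_nwl + R_nwt = 458.1 kN; (ii) 0.85 R_nwl + 1.5 R_nwt = 495.3 kN.
R_n = max = 495.3 kN [governs: (ii)]; φR_n = 371.5 kN.

φR_n ≈ 371 kN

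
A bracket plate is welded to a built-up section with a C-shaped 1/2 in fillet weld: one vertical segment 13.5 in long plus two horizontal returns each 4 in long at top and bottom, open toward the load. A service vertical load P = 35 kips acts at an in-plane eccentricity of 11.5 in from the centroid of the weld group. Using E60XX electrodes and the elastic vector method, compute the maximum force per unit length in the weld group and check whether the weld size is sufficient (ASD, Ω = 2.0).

E60XX → F_EXX = 60 ksi.
Total weld length L_w = 21.5 in. Treat welds as unit-width lines.
Centroid: x̄ = 2×4×2 / 21.5 = 0.7442 in from the vertical weld.
Polar moment about centroid: J = I_x + I_y = [13.5³/12 + 2×4×6.75²] + [13.5×0.7442² + 2(4³/12 + 4×1.256²)] = 600.3 in³.
Direct shear f_v = P/L_w = 35 / 21.5 = 1.628 kip/in (vertical).
Torsion M = P·e = 35 × 11.5 = 402.5 kip·in.
Critical point at (x, y) = (3.256, 6.75) from centroid. f_tx = M·y/J = 4.526 kip/in; f_ty = M·x/J = 2.183 kip/in.
Resultant f_max = √[f_tx² + (f_v + f_ty)²] = √[4.526² + (1.628 + 2.183)²] = 5.917 kip/in.
Capacity per unit length: r_n/Ω = (1/2.0) × 0.6 × 60 × (0.707 × 0.5) = 6.363 kip/in.
5.917 ≤ 6.363 → adequate.

f_max ≈ 5.92 kip/in; adequate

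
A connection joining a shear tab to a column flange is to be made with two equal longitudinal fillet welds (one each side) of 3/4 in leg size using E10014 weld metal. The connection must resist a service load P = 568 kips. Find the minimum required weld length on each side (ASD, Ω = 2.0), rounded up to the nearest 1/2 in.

E100XX → F_EXX = 100 ksi.
Throat t_e = 0.707 × 0.75 = 0.5302 in.
r_n/Ω = (0.6 × 100 × 0.5302) / 2.0 = 15.91 kip/in.
L_req = P / (r_n/Ω) = 568 / 15.91 = 35.71 in total.
Per side: 35.71 / 2 = 17.85 in.
Round up → use L = 18 in on each side.

L = 18 in on each side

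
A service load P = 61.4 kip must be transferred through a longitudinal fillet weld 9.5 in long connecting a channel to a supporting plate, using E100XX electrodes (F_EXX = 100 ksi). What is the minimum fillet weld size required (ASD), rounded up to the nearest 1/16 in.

Total weld length L = 9.5 in.
Required throat t_e = P × Ω / (0.6 F_EXX × L) = 61.4 × 2.0 / (0.6 × 100 × 9.5) = 0.2154 in.
Required leg w = t_e / 0.707 = 0.3047 in → use 5/16 in.

w = 5/16 in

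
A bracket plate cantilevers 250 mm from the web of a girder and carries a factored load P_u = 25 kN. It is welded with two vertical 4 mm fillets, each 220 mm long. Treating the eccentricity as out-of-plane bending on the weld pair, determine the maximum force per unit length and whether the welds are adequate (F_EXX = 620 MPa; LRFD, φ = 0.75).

L_w = 2 × 220 = 440 mm; section modulus (unit throat) S = 2 × L²/6 = 16130 mm².
Direct shear f_v = P/L_w = 25×10³/440 = 56.82 N/mm.
Moment M = P × e = 25×10³ × 250 = 6250000 N·mm; bending f_b = M/S = 387.4 N/mm.
f_max = √(f_v² + f_b²) = √(56.82² + 387.4²) = 391.5 N/mm.
φr_n = 0.75 × 0.6 × 620 × (0.707 × 4) = 789 N/mm → adequate.

f_max ≈ 392 N/mm; adequate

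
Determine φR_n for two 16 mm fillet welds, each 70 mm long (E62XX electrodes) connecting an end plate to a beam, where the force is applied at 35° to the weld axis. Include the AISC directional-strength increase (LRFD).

φR_n ≈ 538 kN

E62XX → F_EXX = 620 MPa.
t_e = 0.707 × 16 = 11.31 mm; A_we = 11.31 × 140 = 1584 mm².
Directional factor: 1.0 + 0.5 sin^1.5(35°) = 1.217.
F_nw = 0.6 × 620 × 1.217 = 452.8 MPa.
φR_n = 0.75 × 452.8 × 1584 × 10⁻³ = 537.8 kN.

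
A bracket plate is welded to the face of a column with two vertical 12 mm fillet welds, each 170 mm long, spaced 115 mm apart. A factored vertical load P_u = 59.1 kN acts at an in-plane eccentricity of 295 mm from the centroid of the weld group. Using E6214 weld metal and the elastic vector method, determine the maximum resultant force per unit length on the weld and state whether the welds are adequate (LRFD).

f_max ≈ 1030 N/mm; adequate

E62XX → F_EXX = 620 MPa.
Total weld length L_w = 340 mm. Treat welds as unit-width lines.
Polar moment about centroid: J = 2[d³/12 + d(b/2)²] = 2[170³/12 + 170×57.5²] = 1943000 mm³.
Direct shear f_v = P/L_w = 59.1×10³ / 340 = 173.8 N/mm (vertical).
Torsion M = P·e = 59.1×10³ × 295 = 17434000 N·mm.
Critical point at (x, y) = (57.5, 85) from centroid. f_tx = M·y/J = 762.7 N/mm; f_ty = M·x/J = 516 N/mm.
Resultant f_max = √[f_tx² + (f_v + f_ty)²] = √[762.7² + (173.8 + 516)²] = 1028 N/mm.
Capacity per unit length: φr_n = 0.75 × 0.6 × 620 × (0.707 × 12) = 2367 N/mm.
1028 ≤ 2367 → adequate.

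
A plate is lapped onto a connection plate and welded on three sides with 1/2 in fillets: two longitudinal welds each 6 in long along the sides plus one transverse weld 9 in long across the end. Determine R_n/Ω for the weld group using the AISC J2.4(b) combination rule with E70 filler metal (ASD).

R_n/Ω ≈ 176 kips

E70XX → F_EXX = 70 ksi.
t_e = 0.707 × 0.5 = 0.3535 in.
R_nwl = 0.6 × 70 × 0.3535 × 12 = 178.2 kips (longitudinal, 2 welds).
R_nwt = 0.6 × 70 × 0.3535 × 9 = 133.6 kips (transverse, base value).
(i) R_nwl + R_nwt = 311.8 kips; (ii) 0.85 R_nwl + 1.5 R_nwt = 351.9 kips.
R_n = max = 351.9 kips [governs: (ii)]; R_n/Ω = 175.9 kips.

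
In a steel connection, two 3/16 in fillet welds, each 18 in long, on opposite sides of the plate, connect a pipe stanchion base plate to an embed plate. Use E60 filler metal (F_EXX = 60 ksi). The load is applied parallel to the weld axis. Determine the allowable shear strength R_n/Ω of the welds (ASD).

Effective throat t_e = 0.707 × 0.1875 = 0.1326 in.
Total length L = 36 in; A_we = 0.1326 × 36 = 4.772 in².
F_nw = 0.6 F_EXX = 0.6 × 60 = 36 ksi.
R_n = 36 × 4.772 = 171.8 kip; R_n/Ω = 171.8/2.0 = 85.9 kip.

R_n/Ω ≈ 85.9 kip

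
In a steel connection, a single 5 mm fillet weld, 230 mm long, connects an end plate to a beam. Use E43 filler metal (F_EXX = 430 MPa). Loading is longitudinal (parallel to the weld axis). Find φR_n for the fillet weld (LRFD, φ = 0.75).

φR_n ≈ 157 kN

Effective throat t_e = 0.707 × 5 = 3.535 mm.
Total length L = 230 mm; A_we = 3.535 × 230 = 813 mm².
F_nw = 0.6 F_EXX = 0.6 × 430 = 258 MPa.
φR_n = 0.75 × 258 × 813 × 10⁻³ = 157.3 kN.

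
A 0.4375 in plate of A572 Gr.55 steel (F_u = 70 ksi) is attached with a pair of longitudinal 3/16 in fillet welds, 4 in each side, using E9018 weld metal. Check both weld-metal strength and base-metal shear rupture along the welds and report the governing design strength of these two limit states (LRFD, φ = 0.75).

φR_n ≈ 43 kip (weld metal governs)

E90XX → F_EXX = 90 ksi.
t_e = 0.707 × 0.1875 = 0.1326 in; L = 8 in.
Weld metal: φR_n = 0.75 × 0.6 × 90 × 0.1326 × 8 = 42.95 kip.
Base metal (shear rupture): φR_n = 0.75 × 0.6 × 70 × 0.4375 × 8 = 110.2 kip.
Governing: weld metal.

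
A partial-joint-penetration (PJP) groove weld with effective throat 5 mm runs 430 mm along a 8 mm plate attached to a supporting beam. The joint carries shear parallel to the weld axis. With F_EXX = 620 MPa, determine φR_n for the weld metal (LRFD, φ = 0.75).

Effective throat (given) t_e = 5 mm.
A_we = 5 × 430 = 2150 mm².
F_nw = 0.6 F_EXX = 372 MPa.
φR_n = 0.75 × 372 × 2150 × 10⁻³ = 599.9 kN.

φR_n ≈ 600 kN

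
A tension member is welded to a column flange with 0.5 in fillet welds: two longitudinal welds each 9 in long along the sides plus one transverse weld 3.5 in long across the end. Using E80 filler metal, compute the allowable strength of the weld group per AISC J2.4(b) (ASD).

E80XX → F_EXX = 80 ksi.
t_e = 0.707 × 0.5 = 0.3535 in.
R_nwl = 0.6 × 80 × 0.3535 × 18 = 305.4 kip (longitudinal, 2 welds).
R_nwt = 0.6 × 80 × 0.3535 × 3.5 = 59.39 kip (transverse, base value).
(i) R_nwl + R_nwt = 364.8 kip; (ii) 0.85 R_nwl + 1.5 R_nwt = 348.7 kip.
R_n = max = 364.8 kip [governs: (i)]; R_n/Ω = 182.4 kip.

R_n/Ω ≈ 182 kip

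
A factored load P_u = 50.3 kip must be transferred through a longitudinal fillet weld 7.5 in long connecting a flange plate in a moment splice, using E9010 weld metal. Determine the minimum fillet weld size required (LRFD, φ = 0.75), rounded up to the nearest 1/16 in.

E90XX → F_EXX = 90 ksi.
Total weld length L = 7.5 in.
Required throat t_e = P_u / (φ × 0.6 F_EXX × L) = 50.3 / (0.75 × 0.6 × 90 × 7.5) = 0.1656 in.
Required leg w = t_e / 0.707 = 0.2342 in → use 1/4 in.

w = 1/4 in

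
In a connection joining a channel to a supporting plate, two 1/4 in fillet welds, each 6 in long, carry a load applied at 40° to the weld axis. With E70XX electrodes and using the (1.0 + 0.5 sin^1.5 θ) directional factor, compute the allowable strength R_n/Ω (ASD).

E70XX → F_EXX = 70 ksi.
t_e = 0.707 × 0.25 = 0.1767 in; A_we = 0.1767 × 12 = 2.121 in².
Directional factor: 1.0 + 0.5 sin^1.5(40°) = 1.258.
F_nw = 0.6 × 70 × 1.258 = 52.82 ksi.
R_n/Ω = (52.82 × 2.121) / 2.0 = 56.02 kip.

R_n/Ω ≈ 56 kip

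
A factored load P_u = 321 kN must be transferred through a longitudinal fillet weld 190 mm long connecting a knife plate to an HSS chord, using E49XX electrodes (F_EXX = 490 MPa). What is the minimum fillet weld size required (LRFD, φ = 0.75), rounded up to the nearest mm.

w = 11 mm

Total weld length L = 190 mm.
Required throat t_e = P_u / (φ × 0.6 F_EXX × L) = 321 / (0.75 × 0.6 × 490 × 190 × 10⁻³) = 7.662 mm.
Required leg w = t_e / 0.707 = 10.84 mm → use 11 mm.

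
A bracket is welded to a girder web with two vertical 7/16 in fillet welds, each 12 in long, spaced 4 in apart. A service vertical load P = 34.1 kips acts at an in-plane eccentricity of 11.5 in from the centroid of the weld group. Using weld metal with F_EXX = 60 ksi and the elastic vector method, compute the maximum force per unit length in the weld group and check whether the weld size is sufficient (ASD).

Total weld length L_w = 24 in. Treat welds as unit-width lines.
Polar moment about centroid: J = 2[d³/12 + d(b/2)²] = 2[12³/12 + 12×2²] = 384 in³.
Direct shear f_v = P/L_w = 34.1 / 24 = 1.421 kip/in (vertical).
Torsion M = P·e = 34.1 × 11.5 = 392.15 kip·in.
Critical point at (x, y) = (2, 6) from centroid. f_tx = M·y/J = 6.127 kip/in; f_ty = M·x/J = 2.042 kip/in.
Resultant f_max = √[f_tx² + (f_v + f_ty)²] = √[6.127² + (1.421 + 2.042)²] = 7.038 kip/in.
Capacity per unit length: r_n/Ω = (1/2.0) × 0.6 × 60 × (0.707 × 0.4375) = 5.568 kip/in.
7.038 > 5.568 → NOT adequate.

f_max ≈ 7.04 kip/in; NOT adequate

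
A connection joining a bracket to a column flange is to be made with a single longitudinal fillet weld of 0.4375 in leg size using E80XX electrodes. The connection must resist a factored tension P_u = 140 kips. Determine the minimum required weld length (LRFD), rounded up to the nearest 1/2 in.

E80XX → F_EXX = 80 ksi.
Throat t_e = 0.707 × 0.4375 = 0.3093 in.
φr_n = 0.75 × 0.6 × 80 × 0.3093 = 11.14 kips/in.
L_req = P_u / φr_n = 140 / 11.14 = 12.57 in total.
Round up → use L = 13 in.

L = 13 in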